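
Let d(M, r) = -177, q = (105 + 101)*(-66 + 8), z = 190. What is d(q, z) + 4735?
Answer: 4558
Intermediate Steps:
q = -11948 (q = 206*(-58) = -11948)
d(q, z) + 4735 = -177 + 4735 = 4558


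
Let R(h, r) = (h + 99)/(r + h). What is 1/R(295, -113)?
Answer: 91/197 ≈ 0.46193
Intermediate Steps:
R(h, r) = (99 + h)/(h + r)
1/R(295, -113) = 1/((99 + 295)/(295 - 113)) = 1/(394/182) = 1/((1/182)*394) = 1/(197/91) = 91/197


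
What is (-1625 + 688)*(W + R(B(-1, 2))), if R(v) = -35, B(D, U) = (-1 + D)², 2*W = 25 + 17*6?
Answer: -53409/2 ≈ -26705.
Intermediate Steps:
W = 127/2 (W = (25 + 17*6)/2 = (25 + 102)/2 = (½)*127 = 127/2 ≈ 63.500)
(-1625 + 688)*(W + R(B(-1, 2))) = (-1625 + 688)*(127/2 - 35) = -937*57/2 = -53409/2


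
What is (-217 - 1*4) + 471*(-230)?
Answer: -108551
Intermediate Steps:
(-217 - 1*4) + 471*(-230) = (-217 - 4) - 108330 = -221 - 108330 = -108551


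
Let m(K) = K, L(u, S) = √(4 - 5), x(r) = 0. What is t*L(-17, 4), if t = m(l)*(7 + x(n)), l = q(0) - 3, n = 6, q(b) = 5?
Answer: 14*I ≈ 14.0*I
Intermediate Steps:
l = 2 (l = 5 - 3 = 2)
L(u, S) = I (L(u, S) = √(-1) = I)
t = 14 (t = 2*(7 + 0) = 2*7 = 14)
t*L(-17, 4) = 14*I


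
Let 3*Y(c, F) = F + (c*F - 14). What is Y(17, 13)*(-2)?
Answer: -440/3 ≈ -146.67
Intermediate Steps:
Y(c, F) = -14/3 + F/3 + F*c/3 (Y(c, F) = (F + (c*F - 14))/3 = (F + (F*c - 14))/3 = (F + (-14 + F*c))/3 = (-14 + F + F*c)/3 = -14/3 + F/3 + F*c/3)
Y(17, 13)*(-2) = (-14/3 + (1/3)*13 + (1/3)*13*17)*(-2) = (-14/3 + 13/3 + 221/3)*(-2) = (220/3)*(-2) = -440/3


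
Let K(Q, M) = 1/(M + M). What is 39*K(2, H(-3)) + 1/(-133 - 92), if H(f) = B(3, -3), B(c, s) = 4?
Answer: 8767/1800 ≈ 4.8706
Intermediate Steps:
H(f) = 4
K(Q, M) = 1/(2*M)
39*K(2, H(-3)) + 1/(-133 - 92) = 39*((½)/4) + 1/(-133 - 92) = 39*((½)*(¼)) + 1/(-225) = 39*(⅛) - 1/225 = 39/8 - 1/225 = 8767/1800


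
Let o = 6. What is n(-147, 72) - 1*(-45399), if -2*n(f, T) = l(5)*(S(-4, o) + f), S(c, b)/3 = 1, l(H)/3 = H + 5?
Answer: 47559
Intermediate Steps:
l(H) = 15 + 3*H (l(H) = 3*(H + 5) = 3*(5 + H) = 15 + 3*H)
S(c, b) = 3 (S(c, b) = 3*1 = 3)
n(f, T) = -45 - 15*f (n(f, T) = -(15 + 3*5)*(3 + f)/2 = -(15 + 15)*(3 + f)/2 = -15*(3 + f) = -(90 + 30*f)/2 = -45 - 15*f)
n(-147, 72) - 1*(-45399) = (-45 - 15*(-147)) - 1*(-45399) = (-45 + 2205) + 45399 = 2160 + 45399 = 47559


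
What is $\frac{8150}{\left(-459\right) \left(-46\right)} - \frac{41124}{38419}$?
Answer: $- \frac{277588643}{405589383} \approx -0.68441$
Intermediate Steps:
$\frac{8150}{\left(-459\right) \left(-46\right)} - \frac{41124}{38419} = \frac{8150}{21114} - \frac{41124}{38419} = 8150 \cdot \frac{1}{21114} - \frac{41124}{38419} = \frac{4075}{10557} - \frac{41124}{38419} = - \frac{277588643}{405589383}$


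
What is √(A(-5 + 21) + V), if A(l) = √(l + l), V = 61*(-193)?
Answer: √(-11773 + 4*√2) ≈ 108.48*I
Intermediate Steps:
V = -11773
A(l) = √2*√l (A(l) = √(2*l) = √2*√l)
√(A(-5 + 21) + V) = √(√2*√(-5 + 21) - 11773) = √(√2*√16 - 11773) = √(√2*4 - 11773) = √(4*√2 - 11773) = √(-11773 + 4*√2)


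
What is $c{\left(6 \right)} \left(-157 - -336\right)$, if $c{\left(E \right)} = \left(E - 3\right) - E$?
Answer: $-537$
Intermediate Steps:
$c{\left(E \right)} = -3$ ($c{\left(E \right)} = \left(E - 3\right) - E = \left(-3 + E\right) - E = -3$)
$c{\left(6 \right)} \left(-157 - -336\right) = - 3 \left(-157 - -336\right) = - 3 \left(-157 + 336\right) = \left(-3\right) 179 = -537$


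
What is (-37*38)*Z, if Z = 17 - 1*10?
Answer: -9842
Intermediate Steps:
Z = 7 (Z = 17 - 10 = 7)
(-37*38)*Z = -37*38*7 = -1406*7 = -9842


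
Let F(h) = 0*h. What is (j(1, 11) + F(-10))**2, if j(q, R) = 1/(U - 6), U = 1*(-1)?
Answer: 1/49 ≈ 0.020408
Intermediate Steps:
U = -1
j(q, R) = -1/7 (j(q, R) = 1/(-1 - 6) = 1/(-7) = -1/7)
F(h) = 0
(j(1, 11) + F(-10))**2 = (-1/7 + 0)**2 = (-1/7)**2 = 1/49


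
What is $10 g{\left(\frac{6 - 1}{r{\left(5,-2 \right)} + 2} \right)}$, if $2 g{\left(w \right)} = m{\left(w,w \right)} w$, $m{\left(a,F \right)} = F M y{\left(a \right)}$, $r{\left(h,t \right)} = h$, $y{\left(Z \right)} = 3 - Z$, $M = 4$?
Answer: $\frac{8000}{343} \approx 23.324$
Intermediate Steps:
$m{\left(a,F \right)} = 4 F \left(3 - a\right)$ ($m{\left(a,F \right)} = F 4 \left(3 - a\right) = 4 F \left(3 - a\right)$)
$g{\left(w \right)} = 2 w^{2} \left(3 - w\right)$ ($g{\left(w \right)} = \frac{4 w \left(3 - w\right) w}{2} = \frac{4 w^{2} \left(3 - w\right)}{2} = 2 w^{2} \left(3 - w\right)$)
$10 g{\left(\frac{6 - 1}{r{\left(5,-2 \right)} + 2} \right)} = 10 \cdot 2 \left(\frac{6 - 1}{5 + 2}\right)^{2} \left(3 - \frac{6 - 1}{5 + 2}\right) = 10 \cdot 2 \left(\frac{5}{7}\right)^{2} \left(3 - \frac{5}{7}\right) = 10 \cdot 2 \cdot \frac{25}{49} \left(3 - \frac{5}{7}\right) = 10 \cdot 2 \cdot \frac{25}{49} \cdot \frac{16}{7} = 10 \cdot \frac{800}{343} = \frac{8000}{343}$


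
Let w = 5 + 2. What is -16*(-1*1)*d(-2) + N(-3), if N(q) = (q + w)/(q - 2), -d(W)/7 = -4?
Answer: 2236/5 ≈ 447.20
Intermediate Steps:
w = 7
d(W) = 28 (d(W) = -7*(-4) = 28)
N(q) = (7 + q)/(-2 + q) (N(q) = (q + 7)/(q - 2) = (7 + q)/(-2 + q))
-16*(-1*1)*d(-2) + N(-3) = -16*(-1*1)*28 + (7 - 3)/(-2 - 3) = -(-16)*28 + 4/(-5) = -16*(-28) - ⅕*4 = 448 - ⅘ = 2236/5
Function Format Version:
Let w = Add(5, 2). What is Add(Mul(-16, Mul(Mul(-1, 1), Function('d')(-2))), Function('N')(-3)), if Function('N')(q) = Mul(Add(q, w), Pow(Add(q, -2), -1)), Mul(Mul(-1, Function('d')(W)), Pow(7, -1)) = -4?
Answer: Rational(2236, 5) ≈ 447.20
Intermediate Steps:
w = 7
Function('d')(W) = 28 (Function('d')(W) = Mul(-7, -4) = 28)
Function('N')(q) = Mul(Pow(Add(-2, q), -1), Add(7, q)) (Function('N')(q) = Mul(Add(q, 7), Pow(Add(q, -2), -1)) = Mul(Add(7, q), Pow(Add(-2, q), -1)) = Mul(Pow(Add(-2, q), -1), Add(7, q)))
Add(Mul(-16, Mul(Mul(-1, 1), Function('d')(-2))), Function('N')(-3)) = Add(Mul(-16, Mul(Mul(-1, 1), 28)), Mul(Pow(Add(-2, -3), -1), Add(7, -3))) = Add(Mul(-16, Mul(-1, 28)), Mul(Pow(-5, -1), 4)) = Add(Mul(-16, -28), Mul(Rational(-1, 5), 4)) = Add(448, Rational(-4, 5)) = Rational(2236, 5)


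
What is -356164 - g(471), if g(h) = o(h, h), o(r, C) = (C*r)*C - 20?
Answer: -104843255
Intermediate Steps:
o(r, C) = -20 + r*C² (o(r, C) = r*C² - 20 = -20 + r*C²)
g(h) = -20 + h³ (g(h) = -20 + h*h² = -20 + h³)
-356164 - g(471) = -356164 - (-20 + 471³) = -356164 - (-20 + 104487111) = -356164 - 1*104487091 = -356164 - 104487091 = -104843255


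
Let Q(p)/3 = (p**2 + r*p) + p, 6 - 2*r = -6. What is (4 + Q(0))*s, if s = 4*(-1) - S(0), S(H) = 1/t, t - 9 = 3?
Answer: -49/3 ≈ -16.333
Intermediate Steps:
r = 6 (r = 3 - 1/2*(-6) = 3 + 3 = 6)
t = 12 (t = 9 + 3 = 12)
Q(p) = 3*p**2 + 21*p (Q(p) = 3*((p**2 + 6*p) + p) = 3*(p**2 + 7*p) = 3*p**2 + 21*p)
S(H) = 1/12
s = -49/12 (s = 4*(-1) - 1*1/12 = -4 - 1/12 = -49/12 ≈ -4.0833)
(4 + Q(0))*s = (4 + 3*0*(7 + 0))*(-49/12) = (4 + 3*0*7)*(-49/12) = (4 + 0)*(-49/12) = 4*(-49/12) = -49/3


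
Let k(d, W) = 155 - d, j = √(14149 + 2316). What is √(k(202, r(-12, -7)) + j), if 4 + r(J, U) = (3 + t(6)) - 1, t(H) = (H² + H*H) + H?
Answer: √(-47 + √16465) ≈ 9.0175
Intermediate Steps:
t(H) = H + 2*H² (t(H) = (H² + H²) + H = 2*H² + H = H + 2*H²)
j = √16465 ≈ 128.32
r(J, U) = 76 (r(J, U) = -4 + ((3 + 6*(1 + 2*6)) - 1) = -4 + ((3 + 6*(1 + 12)) - 1) = -4 + ((3 + 6*13) - 1) = -4 + ((3 + 78) - 1) = -4 + (81 - 1) = -4 + 80 = 76)
√(k(202, r(-12, -7)) + j) = √((155 - 1*202) + √16465) = √((155 - 202) + √16465) = √(-47 + √16465)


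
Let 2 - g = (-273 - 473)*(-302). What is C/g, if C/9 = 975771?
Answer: -8781939/225290 ≈ -38.981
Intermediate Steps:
C = 8781939 (C = 9*975771 = 8781939)
g = -225290 (g = 2 - (-273 - 473)*(-302) = 2 - (-746)*(-302) = 2 - 1*225292 = 2 - 225292 = -225290)
C/g = 8781939/(-225290) = 8781939*(-1/225290) = -8781939/225290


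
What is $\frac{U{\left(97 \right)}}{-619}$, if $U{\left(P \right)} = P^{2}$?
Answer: $- \frac{9409}{619} \approx -15.2$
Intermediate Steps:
$\frac{U{\left(97 \right)}}{-619} = \frac{97^{2}}{-619} = 9409 \left(- \frac{1}{619}\right) = - \frac{9409}{619}$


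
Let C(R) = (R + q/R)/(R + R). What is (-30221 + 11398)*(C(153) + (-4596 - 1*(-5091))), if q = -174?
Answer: -145552894445/15606 ≈ -9.3267e+6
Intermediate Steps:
C(R) = (R - 174/R)/(2*R) (C(R) = (R - 174/R)/(R + R) = (R - 174/R)/((2*R)) = (R - 174/R)*(1/(2*R)) = (R - 174/R)/(2*R))
(-30221 + 11398)*(C(153) + (-4596 - 1*(-5091))) = (-30221 + 11398)*((1/2 - 87/153**2) + (-4596 - 1*(-5091))) = -18823*((1/2 - 87*1/23409) + (-4596 + 5091)) = -18823*((1/2 - 29/7803) + 495) = -18823*(7745/15606 + 495) = -18823*7732715/15606 = -145552894445/15606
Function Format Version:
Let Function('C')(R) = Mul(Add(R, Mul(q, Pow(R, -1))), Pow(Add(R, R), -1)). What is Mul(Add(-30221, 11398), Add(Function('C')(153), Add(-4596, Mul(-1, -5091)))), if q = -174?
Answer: Rational(-145552894445, 15606) ≈ -9.3267e+6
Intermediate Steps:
Function('C')(R) = Mul(Rational(1, 2), Pow(R, -1), Add(R, Mul(-174, Pow(R, -1)))) (Function('C')(R) = Mul(Add(R, Mul(-174, Pow(R, -1))), Pow(Add(R, R), -1)) = Mul(Add(R, Mul(-174, Pow(R, -1))), Pow(Mul(2, R), -1)) = Mul(Add(R, Mul(-174, Pow(R, -1))), Mul(Rational(1, 2), Pow(R, -1))) = Mul(Rational(1, 2), Pow(R, -1), Add(R, Mul(-174, Pow(R, -1)))))
Mul(Add(-30221, 11398), Add(Function('C')(153), Add(-4596, Mul(-1, -5091)))) = Mul(Add(-30221, 11398), Add(Add(Rational(1, 2), Mul(-87, Pow(153, -2))), Add(-4596, Mul(-1, -5091)))) = Mul(-18823, Add(Add(Rational(1, 2), Mul(-87, Rational(1, 23409))), Add(-4596, 5091))) = Mul(-18823, Add(Add(Rational(1, 2), Rational(-29, 7803)), 495)) = Mul(-18823, Add(Rational(7745, 15606), 495)) = Mul(-18823, Rational(7732715, 15606)) = Rational(-145552894445, 15606)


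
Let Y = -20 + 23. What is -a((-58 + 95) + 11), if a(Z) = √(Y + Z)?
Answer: -√51 ≈ -7.1414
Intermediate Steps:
Y = 3
a(Z) = √(3 + Z)
-a((-58 + 95) + 11) = -√(3 + ((-58 + 95) + 11)) = -√(3 + (37 + 11)) = -√(3 + 48) = -√51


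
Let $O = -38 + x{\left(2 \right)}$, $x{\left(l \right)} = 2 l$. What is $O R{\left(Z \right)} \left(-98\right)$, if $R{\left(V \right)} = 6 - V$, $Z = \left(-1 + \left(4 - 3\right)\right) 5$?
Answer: $19992$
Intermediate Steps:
$Z = 0$ ($Z = \left(-1 + 1\right) 5 = 0 \cdot 5 = 0$)
$O = -34$ ($O = -38 + 2 \cdot 2 = -38 + 4 = -34$)
$O R{\left(Z \right)} \left(-98\right) = - 34 \left(6 - 0\right) \left(-98\right) = - 34 \left(6 + 0\right) \left(-98\right) = \left(-34\right) 6 \left(-98\right) = \left(-204\right) \left(-98\right) = 19992$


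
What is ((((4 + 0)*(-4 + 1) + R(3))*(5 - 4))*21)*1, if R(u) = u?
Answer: -189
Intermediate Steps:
((((4 + 0)*(-4 + 1) + R(3))*(5 - 4))*21)*1 = ((((4 + 0)*(-4 + 1) + 3)*(5 - 4))*21)*1 = (((4*(-3) + 3)*1)*21)*1 = (((-12 + 3)*1)*21)*1 = (-9*1*21)*1 = -9*21*1 = -189*1 = -189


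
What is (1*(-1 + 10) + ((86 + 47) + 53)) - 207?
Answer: -12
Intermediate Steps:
(1*(-1 + 10) + ((86 + 47) + 53)) - 207 = (1*9 + (133 + 53)) - 207 = (9 + 186) - 207 = 195 - 207 = -12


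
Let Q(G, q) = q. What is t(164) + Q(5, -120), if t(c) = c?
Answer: 44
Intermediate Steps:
t(164) + Q(5, -120) = 164 - 120 = 44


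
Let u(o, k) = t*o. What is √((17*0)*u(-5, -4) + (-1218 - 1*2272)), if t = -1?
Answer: I*√3490 ≈ 59.076*I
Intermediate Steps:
u(o, k) = -o
√((17*0)*u(-5, -4) + (-1218 - 1*2272)) = √((17*0)*(-1*(-5)) + (-1218 - 1*2272)) = √(0*5 + (-1218 - 2272)) = √(0 - 3490) = √(-3490) = I*√3490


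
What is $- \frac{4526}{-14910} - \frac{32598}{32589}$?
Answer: $- \frac{29433}{42245} \approx -0.69672$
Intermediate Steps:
$- \frac{4526}{-14910} - \frac{32598}{32589} = \left(-4526\right) \left(- \frac{1}{14910}\right) - \frac{3622}{3621} = \frac{2263}{7455} - \frac{3622}{3621} = - \frac{29433}{42245}$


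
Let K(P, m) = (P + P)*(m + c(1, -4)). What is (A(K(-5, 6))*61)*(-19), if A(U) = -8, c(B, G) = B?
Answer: 9272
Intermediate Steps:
K(P, m) = 2*P*(1 + m) (K(P, m) = (P + P)*(m + 1) = (2*P)*(1 + m) = 2*P*(1 + m))
(A(K(-5, 6))*61)*(-19) = -8*61*(-19) = -488*(-19) = 9272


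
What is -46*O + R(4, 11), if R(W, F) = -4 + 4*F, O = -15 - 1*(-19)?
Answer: -144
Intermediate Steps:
O = 4 (O = -15 + 19 = 4)
-46*O + R(4, 11) = -46*4 + (-4 + 4*11) = -184 + (-4 + 44) = -184 + 40 = -144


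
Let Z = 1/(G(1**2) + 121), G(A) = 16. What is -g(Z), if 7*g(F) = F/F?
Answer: -1/7 ≈ -0.14286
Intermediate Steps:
Z = 1/137 (Z = 1/(16 + 121) = 1/137 ≈ 0.0072993)
g(F) = 1/7 (g(F) = (F/F)/7 = (1/7)*1 = 1/7)
-g(Z) = -1*1/7 = -1/7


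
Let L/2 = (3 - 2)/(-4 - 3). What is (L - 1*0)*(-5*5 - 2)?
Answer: 54/7 ≈ 7.7143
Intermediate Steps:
L = -2/7 (L = 2*((3 - 2)/(-4 - 3)) = 2*(1/(-7)) = 2*(1*(-⅐)) = 2*(-⅐) = -2/7 ≈ -0.28571)
(L - 1*0)*(-5*5 - 2) = (-2/7 - 1*0)*(-5*5 - 2) = (-2/7 + 0)*(-25 - 2) = -2/7*(-27) = 54/7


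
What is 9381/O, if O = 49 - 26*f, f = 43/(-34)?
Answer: 53159/464 ≈ 114.57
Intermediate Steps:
f = -43/34 (f = 43*(-1/34) = -43/34 ≈ -1.2647)
O = 1392/17 (O = 49 - 26*(-43/34) = 49 + 559/17 = 1392/17 ≈ 81.882)
9381/O = 9381/(1392/17) = 9381*(17/1392) = 53159/464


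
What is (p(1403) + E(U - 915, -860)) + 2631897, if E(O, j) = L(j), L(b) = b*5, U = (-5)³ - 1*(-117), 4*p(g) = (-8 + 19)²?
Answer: 10510509/4 ≈ 2.6276e+6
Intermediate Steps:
p(g) = 121/4 (p(g) = (-8 + 19)²/4 = (¼)*11² = (¼)*121 = 121/4)
U = -8 (U = -125 + 117 = -8)
L(b) = 5*b
E(O, j) = 5*j
(p(1403) + E(U - 915, -860)) + 2631897 = (121/4 + 5*(-860)) + 2631897 = (121/4 - 4300) + 2631897 = -17079/4 + 2631897 = 10510509/4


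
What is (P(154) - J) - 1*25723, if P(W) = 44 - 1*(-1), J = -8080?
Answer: -17598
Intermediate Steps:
P(W) = 45 (P(W) = 44 + 1 = 45)
(P(154) - J) - 1*25723 = (45 - 1*(-8080)) - 1*25723 = (45 + 8080) - 25723 = 8125 - 25723 = -17598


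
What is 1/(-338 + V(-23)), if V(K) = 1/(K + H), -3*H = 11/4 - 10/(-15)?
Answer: -869/293758 ≈ -0.0029582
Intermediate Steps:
H = -41/36 (H = -(11/4 - 10/(-15))/3 = -(11*(¼) - 10*(-1/15))/3 = -(11/4 + ⅔)/3 = -⅓*41/12 = -41/36 ≈ -1.1389)
V(K) = 1/(-41/36 + K) (V(K) = 1/(K - 41/36) = 1/(-41/36 + K))
1/(-338 + V(-23)) = 1/(-338 + 36/(-41 + 36*(-23))) = 1/(-338 + 36/(-41 - 828)) = 1/(-338 + 36/(-869)) = 1/(-338 + 36*(-1/869)) = 1/(-338 - 36/869) = 1/(-293758/869) = -869/293758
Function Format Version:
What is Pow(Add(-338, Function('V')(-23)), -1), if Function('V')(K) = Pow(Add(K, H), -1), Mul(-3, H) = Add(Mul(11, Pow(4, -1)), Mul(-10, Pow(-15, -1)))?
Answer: Rational(-869, 293758) ≈ -0.0029582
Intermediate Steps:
H = Rational(-41, 36) (H = Mul(Rational(-1, 3), Add(Mul(11, Pow(4, -1)), Mul(-10, Pow(-15, -1)))) = Mul(Rational(-1, 3), Add(Mul(11, Rational(1, 4)), Mul(-10, Rational(-1, 15)))) = Mul(Rational(-1, 3), Add(Rational(11, 4), Rational(2, 3))) = Mul(Rational(-1, 3), Rational(41, 12)) = Rational(-41, 36) ≈ -1.1389)
Function('V')(K) = Pow(Add(Rational(-41, 36), K), -1) (Function('V')(K) = Pow(Add(K, Rational(-41, 36)), -1) = Pow(Add(Rational(-41, 36), K), -1))
Pow(Add(-338, Function('V')(-23)), -1) = Pow(Add(-338, Mul(36, Pow(Add(-41, Mul(36, -23)), -1))), -1) = Pow(Add(-338, Mul(36, Pow(Add(-41, -828), -1))), -1) = Pow(Add(-338, Mul(36, Pow(-869, -1))), -1) = Pow(Add(-338, Mul(36, Rational(-1, 869))), -1) = Pow(Add(-338, Rational(-36, 869)), -1) = Pow(Rational(-293758, 869), -1) = Rational(-869, 293758)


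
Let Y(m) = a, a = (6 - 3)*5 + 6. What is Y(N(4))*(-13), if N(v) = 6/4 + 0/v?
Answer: -273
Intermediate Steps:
N(v) = 3/2 (N(v) = 6*(¼) + 0 = 3/2 + 0 = 3/2)
a = 21 (a = 3*5 + 6 = 15 + 6 = 21)
Y(m) = 21
Y(N(4))*(-13) = 21*(-13) = -273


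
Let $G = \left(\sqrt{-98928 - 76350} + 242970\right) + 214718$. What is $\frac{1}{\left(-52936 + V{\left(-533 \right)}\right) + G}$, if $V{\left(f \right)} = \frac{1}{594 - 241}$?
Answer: $\frac{16811914107}{6804663186667717} - \frac{124609 i \sqrt{175278}}{20413989560003151} \approx 2.4706 \cdot 10^{-6} - 2.5556 \cdot 10^{-9} i$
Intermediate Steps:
$V{\left(f \right)} = \frac{1}{353}$
$G = 457688 + i \sqrt{175278}$ ($G = \left(\sqrt{-175278} + 242970\right) + 214718 = \left(i \sqrt{175278} + 242970\right) + 214718 = \left(242970 + i \sqrt{175278}\right) + 214718 = 457688 + i \sqrt{175278} \approx 4.5769 \cdot 10^{5} + 418.66 i$)
$\frac{1}{\left(-52936 + V{\left(-533 \right)}\right) + G} = \frac{1}{\left(-52936 + \frac{1}{353}\right) + \left(457688 + i \sqrt{175278}\right)} = \frac{1}{- \frac{18686407}{353} + \left(457688 + i \sqrt{175278}\right)} = \frac{1}{\frac{142877457}{353} + i \sqrt{175278}}$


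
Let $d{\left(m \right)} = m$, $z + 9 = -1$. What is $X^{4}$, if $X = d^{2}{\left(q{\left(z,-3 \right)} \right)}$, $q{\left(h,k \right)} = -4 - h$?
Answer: $1679616$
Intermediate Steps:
$z = -10$ ($z = -9 - 1 = -10$)
$X = 36$ ($X = \left(-4 - -10\right)^{2} = \left(-4 + 10\right)^{2} = 6^{2} = 36$)
$X^{4} = 36^{4} = 1679616$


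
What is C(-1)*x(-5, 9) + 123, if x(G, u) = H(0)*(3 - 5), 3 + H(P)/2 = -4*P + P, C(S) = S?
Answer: 111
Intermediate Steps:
H(P) = -6 - 6*P (H(P) = -6 + 2*(-4*P + P) = -6 + 2*(-3*P) = -6 - 6*P)
x(G, u) = 12 (x(G, u) = (-6 - 6*0)*(3 - 5) = (-6 + 0)*(-2) = -6*(-2) = 12)
C(-1)*x(-5, 9) + 123 = -1*12 + 123 = -12 + 123 = 111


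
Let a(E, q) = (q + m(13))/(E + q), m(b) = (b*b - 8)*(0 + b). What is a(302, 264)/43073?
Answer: 2357/24379318 ≈ 9.6680e-5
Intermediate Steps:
m(b) = b*(-8 + b²) (m(b) = (b² - 8)*b = (-8 + b²)*b = b*(-8 + b²))
a(E, q) = (2093 + q)/(E + q) (a(E, q) = (q + 13*(-8 + 13²))/(E + q) = (q + 13*(-8 + 169))/(E + q) = (q + 13*161)/(E + q) = (q + 2093)/(E + q) = (2093 + q)/(E + q))
a(302, 264)/43073 = ((2093 + 264)/(302 + 264))/43073 = (2357/566)*(1/43073) = 2357/24379318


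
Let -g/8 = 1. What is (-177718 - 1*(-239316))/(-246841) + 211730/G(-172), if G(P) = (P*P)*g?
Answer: -33421083393/29210176576 ≈ -1.1442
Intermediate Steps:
g = -8 (g = -8*1 = -8)
G(P) = -8*P**2 (G(P) = (P*P)*(-8) = P**2*(-8) = -8*P**2)
(-177718 - 1*(-239316))/(-246841) + 211730/G(-172) = (-177718 - 1*(-239316))/(-246841) + 211730/((-8*(-172)**2)) = (-177718 + 239316)*(-1/246841) + 211730/((-8*29584)) = 61598*(-1/246841) + 211730/(-236672) = -61598/246841 + 211730*(-1/236672) = -61598/246841 - 105865/118336 = -33421083393/29210176576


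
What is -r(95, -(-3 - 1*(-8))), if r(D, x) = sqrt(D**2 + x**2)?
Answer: -5*sqrt(362) ≈ -95.131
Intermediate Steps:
-r(95, -(-3 - 1*(-8))) = -sqrt(95**2 + (-(-3 - 1*(-8)))**2) = -sqrt(9025 + (-(-3 + 8))**2) = -sqrt(9025 + (-1*5)**2) = -sqrt(9025 + (-5)**2) = -sqrt(9025 + 25) = -sqrt(9050) = -5*sqrt(362)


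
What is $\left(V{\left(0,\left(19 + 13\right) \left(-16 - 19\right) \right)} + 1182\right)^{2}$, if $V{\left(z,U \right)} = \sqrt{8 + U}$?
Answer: $1396012 + 4728 i \sqrt{278} \approx 1.396 \cdot 10^{6} + 78832.0 i$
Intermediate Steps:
$\left(V{\left(0,\left(19 + 13\right) \left(-16 - 19\right) \right)} + 1182\right)^{2} = \left(\sqrt{8 + \left(19 + 13\right) \left(-16 - 19\right)} + 1182\right)^{2} = \left(\sqrt{8 + 32 \left(-35\right)} + 1182\right)^{2} = \left(\sqrt{8 - 1120} + 1182\right)^{2} = \left(\sqrt{-1112} + 1182\right)^{2} = \left(2 i \sqrt{278} + 1182\right)^{2} = \left(1182 + 2 i \sqrt{278}\right)^{2}$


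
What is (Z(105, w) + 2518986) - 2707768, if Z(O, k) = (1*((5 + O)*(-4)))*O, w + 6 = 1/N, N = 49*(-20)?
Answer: -234982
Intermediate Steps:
N = -980
w = -5881/980 (w = -6 + 1/(-980) = -6 - 1/980 = -5881/980 ≈ -6.0010)
Z(O, k) = O*(-20 - 4*O) (Z(O, k) = (1*(-20 - 4*O))*O = (-20 - 4*O)*O = O*(-20 - 4*O))
(Z(105, w) + 2518986) - 2707768 = (-4*105*(5 + 105) + 2518986) - 2707768 = (-4*105*110 + 2518986) - 2707768 = (-46200 + 2518986) - 2707768 = 2472786 - 2707768 = -234982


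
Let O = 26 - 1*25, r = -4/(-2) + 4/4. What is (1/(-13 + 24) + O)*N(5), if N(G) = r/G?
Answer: 36/55 ≈ 0.65455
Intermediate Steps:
r = 3 (r = -4*(-½) + 4*(¼) = 2 + 1 = 3)
O = 1 (O = 26 - 25 = 1)
N(G) = 3/G
(1/(-13 + 24) + O)*N(5) = (1/(-13 + 24) + 1)*(3/5) = (1/11 + 1)*(3*(⅕)) = (1/11 + 1)*(⅗) = (12/11)*(⅗) = 36/55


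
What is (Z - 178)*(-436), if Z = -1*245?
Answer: 184428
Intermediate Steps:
Z = -245
(Z - 178)*(-436) = (-245 - 178)*(-436) = -423*(-436) = 184428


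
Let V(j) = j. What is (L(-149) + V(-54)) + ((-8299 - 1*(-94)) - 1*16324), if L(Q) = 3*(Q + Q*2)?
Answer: -25924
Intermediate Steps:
L(Q) = 9*Q (L(Q) = 3*(Q + 2*Q) = 3*(3*Q) = 9*Q)
(L(-149) + V(-54)) + ((-8299 - 1*(-94)) - 1*16324) = (9*(-149) - 54) + ((-8299 - 1*(-94)) - 1*16324) = (-1341 - 54) + ((-8299 + 94) - 16324) = -1395 + (-8205 - 16324) = -1395 - 24529 = -25924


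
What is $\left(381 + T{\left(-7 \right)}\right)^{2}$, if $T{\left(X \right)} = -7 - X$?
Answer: $145161$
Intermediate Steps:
$\left(381 + T{\left(-7 \right)}\right)^{2} = \left(381 - 0\right)^{2} = \left(381 + \left(-7 + 7\right)\right)^{2} = \left(381 + 0\right)^{2} = 381^{2} = 145161$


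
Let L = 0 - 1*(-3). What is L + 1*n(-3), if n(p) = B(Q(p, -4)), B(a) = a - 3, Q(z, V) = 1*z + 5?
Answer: 2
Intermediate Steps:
Q(z, V) = 5 + z (Q(z, V) = z + 5 = 5 + z)
B(a) = -3 + a
n(p) = 2 + p (n(p) = -3 + (5 + p) = 2 + p)
L = 3 (L = 0 + 3 = 3)
L + 1*n(-3) = 3 + 1*(2 - 3) = 3 + 1*(-1) = 3 - 1 = 2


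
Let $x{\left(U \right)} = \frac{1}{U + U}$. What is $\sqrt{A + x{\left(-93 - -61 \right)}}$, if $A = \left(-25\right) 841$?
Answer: $\frac{i \sqrt{1345601}}{8} \approx 145.0 i$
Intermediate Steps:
$x{\left(U \right)} = \frac{1}{2 U}$
$A = -21025$
$\sqrt{A + x{\left(-93 - -61 \right)}} = \sqrt{-21025 + \frac{1}{2 \left(-93 - -61\right)}} = \sqrt{-21025 + \frac{1}{2 \left(-93 + 61\right)}} = \sqrt{-21025 + \frac{1}{2 \left(-32\right)}} = \sqrt{-21025 + \frac{1}{2} \left(- \frac{1}{32}\right)} = \sqrt{-21025 - \frac{1}{64}} = \sqrt{- \frac{1345601}{64}} = \frac{i \sqrt{1345601}}{8}$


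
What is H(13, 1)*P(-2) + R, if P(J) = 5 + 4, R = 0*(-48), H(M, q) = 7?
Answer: 63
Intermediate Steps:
R = 0
P(J) = 9
H(13, 1)*P(-2) + R = 7*9 + 0 = 63 + 0 = 63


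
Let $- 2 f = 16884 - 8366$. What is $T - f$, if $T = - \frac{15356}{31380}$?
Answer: $\frac{33408016}{7845} \approx 4258.5$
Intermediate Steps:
$T = - \frac{3839}{7845}$ ($T = \left(-15356\right) \frac{1}{31380} = - \frac{3839}{7845} \approx -0.48936$)
$f = -4259$ ($f = - \frac{16884 - 8366}{2} = \left(- \frac{1}{2}\right) 8518 = -4259$)
$T - f = - \frac{3839}{7845} - -4259 = - \frac{3839}{7845} + 4259 = \frac{33408016}{7845}$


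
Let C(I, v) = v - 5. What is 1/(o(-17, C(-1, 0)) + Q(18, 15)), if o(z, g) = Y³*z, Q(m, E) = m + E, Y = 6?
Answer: -1/3639 ≈ -0.00027480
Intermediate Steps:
C(I, v) = -5 + v
Q(m, E) = E + m
o(z, g) = 216*z (o(z, g) = 6³*z = 216*z)
1/(o(-17, C(-1, 0)) + Q(18, 15)) = 1/(216*(-17) + (15 + 18)) = 1/(-3672 + 33) = 1/(-3639) = -1/3639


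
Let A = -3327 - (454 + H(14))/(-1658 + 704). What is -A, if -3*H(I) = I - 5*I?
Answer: 4760228/1431 ≈ 3326.5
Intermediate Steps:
H(I) = 4*I/3 (H(I) = -(I - 5*I)/3 = -(-4)*I/3 = 4*I/3)
A = -4760228/1431 (A = -3327 - (454 + (4/3)*14)/(-1658 + 704) = -3327 - (454 + 56/3)/(-954) = -3327 - 1418*(-1)/(3*954) = -3327 - 1*(-709/1431) = -3327 + 709/1431 = -4760228/1431 ≈ -3326.5)
-A = -1*(-4760228/1431) = 4760228/1431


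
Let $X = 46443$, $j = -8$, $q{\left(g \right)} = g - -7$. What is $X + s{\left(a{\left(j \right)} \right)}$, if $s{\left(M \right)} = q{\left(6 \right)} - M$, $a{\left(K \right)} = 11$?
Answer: $46445$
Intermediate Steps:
$q{\left(g \right)} = 7 + g$ ($q{\left(g \right)} = g + 7 = 7 + g$)
$s{\left(M \right)} = 13 - M$ ($s{\left(M \right)} = \left(7 + 6\right) - M = 13 - M$)
$X + s{\left(a{\left(j \right)} \right)} = 46443 + \left(13 - 11\right) = 46443 + 2 = 46445$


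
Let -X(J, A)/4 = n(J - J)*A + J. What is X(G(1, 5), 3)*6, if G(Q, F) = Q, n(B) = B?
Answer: -24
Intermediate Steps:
X(J, A) = -4*J (X(J, A) = -4*((J - J)*A + J) = -4*(0*A + J) = -4*(0 + J) = -4*J)
X(G(1, 5), 3)*6 = -4*1*6 = -4*6 = -24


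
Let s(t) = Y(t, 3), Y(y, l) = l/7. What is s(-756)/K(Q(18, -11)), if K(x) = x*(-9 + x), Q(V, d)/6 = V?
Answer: 1/24948 ≈ 4.0083e-5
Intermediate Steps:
Q(V, d) = 6*V
Y(y, l) = l/7 (Y(y, l) = l*(⅐) = l/7)
s(t) = 3/7 (s(t) = (⅐)*3 = 3/7)
s(-756)/K(Q(18, -11)) = 3/(7*(((6*18)*(-9 + 6*18)))) = 3/(7*((108*(-9 + 108)))) = 3/(7*((108*99))) = (3/7)/10692 = (3/7)*(1/10692) = 1/24948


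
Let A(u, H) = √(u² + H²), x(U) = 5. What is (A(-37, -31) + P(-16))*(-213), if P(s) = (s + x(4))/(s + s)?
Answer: -2343/32 - 213*√2330 ≈ -10355.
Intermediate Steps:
P(s) = (5 + s)/(2*s) (P(s) = (s + 5)/(s + s) = (5 + s)/((2*s)) = (5 + s)*(1/(2*s)) = (5 + s)/(2*s))
A(u, H) = √(H² + u²)
(A(-37, -31) + P(-16))*(-213) = (√((-31)² + (-37)²) + (½)*(5 - 16)/(-16))*(-213) = (√(961 + 1369) + (½)*(-1/16)*(-11))*(-213) = (√2330 + 11/32)*(-213) = (11/32 + √2330)*(-213) = -2343/32 - 213*√2330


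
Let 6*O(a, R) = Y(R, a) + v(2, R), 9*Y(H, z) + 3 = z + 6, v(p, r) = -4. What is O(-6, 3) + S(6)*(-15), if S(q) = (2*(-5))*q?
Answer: 16187/18 ≈ 899.28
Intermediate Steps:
Y(H, z) = ⅓ + z/9 (Y(H, z) = -⅓ + (z + 6)/9 = -⅓ + (6 + z)/9 = -⅓ + (⅔ + z/9) = ⅓ + z/9)
S(q) = -10*q
O(a, R) = -11/18 + a/54 (O(a, R) = ((⅓ + a/9) - 4)/6 = (-11/3 + a/9)/6 = -11/18 + a/54)
O(-6, 3) + S(6)*(-15) = (-11/18 + (1/54)*(-6)) - 10*6*(-15) = (-11/18 - ⅑) - 60*(-15) = -13/18 + 900 = 16187/18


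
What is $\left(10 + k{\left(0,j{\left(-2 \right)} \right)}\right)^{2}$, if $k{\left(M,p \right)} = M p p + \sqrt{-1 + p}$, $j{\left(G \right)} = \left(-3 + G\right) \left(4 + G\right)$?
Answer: $\left(10 + i \sqrt{11}\right)^{2} \approx 89.0 + 66.333 i$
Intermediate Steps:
$k{\left(M,p \right)} = \sqrt{-1 + p} + M p^{2}$ ($k{\left(M,p \right)} = M p^{2} + \sqrt{-1 + p} = \sqrt{-1 + p} + M p^{2}$)
$\left(10 + k{\left(0,j{\left(-2 \right)} \right)}\right)^{2} = \left(10 + \left(\sqrt{-1 - \left(14 - 4\right)} + 0 \left(-12 - 2 + \left(-2\right)^{2}\right)^{2}\right)\right)^{2} = \left(10 + \left(\sqrt{-1 - 10} + 0 \left(-12 - 2 + 4\right)^{2}\right)\right)^{2} = \left(10 + \left(\sqrt{-1 - 10} + 0 \left(-10\right)^{2}\right)\right)^{2} = \left(10 + \left(\sqrt{-11} + 0 \cdot 100\right)\right)^{2} = \left(10 + \left(i \sqrt{11} + 0\right)\right)^{2} = \left(10 + i \sqrt{11}\right)^{2}$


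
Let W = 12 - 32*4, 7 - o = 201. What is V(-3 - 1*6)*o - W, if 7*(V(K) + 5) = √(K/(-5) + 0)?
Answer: 1086 - 582*√5/35 ≈ 1048.8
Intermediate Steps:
V(K) = -5 + √5*√(-K)/35 (V(K) = -5 + √(K/(-5) + 0)/7 = -5 + √(K*(-⅕) + 0)/7 = -5 + √(-K/5 + 0)/7 = -5 + √(-K/5)/7 = -5 + (√5*√(-K)/5)/7 = -5 + √5*√(-K)/35)
o = -194 (o = 7 - 1*201 = 7 - 201 = -194)
W = -116 (W = 12 - 128 = -116)
V(-3 - 1*6)*o - W = (-5 + √5*√(-(-3 - 1*6))/35)*(-194) - 1*(-116) = (-5 + √5*√(-(-3 - 6))/35)*(-194) + 116 = (-5 + √5*√(-1*(-9))/35)*(-194) + 116 = (-5 + √5*√9/35)*(-194) + 116 = (-5 + (1/35)*√5*3)*(-194) + 116 = (-5 + 3*√5/35)*(-194) + 116 = (970 - 582*√5/35) + 116 = 1086 - 582*√5/35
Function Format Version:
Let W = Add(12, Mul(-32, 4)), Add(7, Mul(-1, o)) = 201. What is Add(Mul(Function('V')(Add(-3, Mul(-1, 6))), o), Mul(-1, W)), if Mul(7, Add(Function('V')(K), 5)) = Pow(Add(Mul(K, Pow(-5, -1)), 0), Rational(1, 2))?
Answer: Add(1086, Mul(Rational(-582, 35), Pow(5, Rational(1, 2)))) ≈ 1048.8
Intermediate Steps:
Function('V')(K) = Add(-5, Mul(Rational(1, 35), Pow(5, Rational(1, 2)), Pow(Mul(-1, K), Rational(1, 2)))) (Function('V')(K) = Add(-5, Mul(Rational(1, 7), Pow(Add(Mul(K, Pow(-5, -1)), 0), Rational(1, 2)))) = Add(-5, Mul(Rational(1, 7), Pow(Add(Mul(K, Rational(-1, 5)), 0), Rational(1, 2)))) = Add(-5, Mul(Rational(1, 7), Pow(Add(Mul(Rational(-1, 5), K), 0), Rational(1, 2)))) = Add(-5, Mul(Rational(1, 7), Pow(Mul(Rational(-1, 5), K), Rational(1, 2)))) = Add(-5, Mul(Rational(1, 7), Mul(Rational(1, 5), Pow(5, Rational(1, 2)), Pow(Mul(-1, K), Rational(1, 2))))) = Add(-5, Mul(Rational(1, 35), Pow(5, Rational(1, 2)), Pow(Mul(-1, K), Rational(1, 2)))))
o = -194 (o = Add(7, Mul(-1, 201)) = Add(7, -201) = -194)
W = -116 (W = Add(12, -128) = -116)
Add(Mul(Function('V')(Add(-3, Mul(-1, 6))), o), Mul(-1, W)) = Add(Mul(Add(-5, Mul(Rational(1, 35), Pow(5, Rational(1, 2)), Pow(Mul(-1, Add(-3, Mul(-1, 6))), Rational(1, 2)))), -194), Mul(-1, -116)) = Add(Mul(Add(-5, Mul(Rational(1, 35), Pow(5, Rational(1, 2)), Pow(Mul(-1, Add(-3, -6)), Rational(1, 2)))), -194), 116) = Add(Mul(Add(-5, Mul(Rational(1, 35), Pow(5, Rational(1, 2)), Pow(Mul(-1, -9), Rational(1, 2)))), -194), 116) = Add(Mul(Add(-5, Mul(Rational(1, 35), Pow(5, Rational(1, 2)), Pow(9, Rational(1, 2)))), -194), 116) = Add(Mul(Add(-5, Mul(Rational(1, 35), Pow(5, Rational(1, 2)), 3)), -194), 116) = Add(Mul(Add(-5, Mul(Rational(3, 35), Pow(5, Rational(1, 2)))), -194), 116) = Add(Add(970, Mul(Rational(-582, 35), Pow(5, Rational(1, 2)))), 116) = Add(1086, Mul(Rational(-582, 35), Pow(5, Rational(1, 2))))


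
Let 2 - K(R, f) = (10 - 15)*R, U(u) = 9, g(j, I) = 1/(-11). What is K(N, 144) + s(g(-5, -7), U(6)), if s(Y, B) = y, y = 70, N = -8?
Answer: 32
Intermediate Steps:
g(j, I) = -1/11
s(Y, B) = 70
K(R, f) = 2 + 5*R (K(R, f) = 2 - (10 - 15)*R = 2 - (-5)*R = 2 + 5*R)
K(N, 144) + s(g(-5, -7), U(6)) = (2 + 5*(-8)) + 70 = (2 - 40) + 70 = -38 + 70 = 32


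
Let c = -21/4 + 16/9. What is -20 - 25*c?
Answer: 2405/36 ≈ 66.806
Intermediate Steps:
c = -125/36 (c = -21*¼ + 16*(⅑) = -21/4 + 16/9 = -125/36 ≈ -3.4722)
-20 - 25*c = -20 - 25*(-125/36) = -20 + 3125/36 = 2405/36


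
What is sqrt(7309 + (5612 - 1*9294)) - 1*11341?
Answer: -11341 + 3*sqrt(403) ≈ -11281.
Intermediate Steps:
sqrt(7309 + (5612 - 1*9294)) - 1*11341 = sqrt(7309 + (5612 - 9294)) - 11341 = sqrt(7309 - 3682) - 11341 = sqrt(3627) - 11341 = 3*sqrt(403) - 11341 = -11341 + 3*sqrt(403)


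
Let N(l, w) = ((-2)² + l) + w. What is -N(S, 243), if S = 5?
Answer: -252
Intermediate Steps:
N(l, w) = 4 + l + w (N(l, w) = (4 + l) + w = 4 + l + w)
-N(S, 243) = -(4 + 5 + 243) = -1*252 = -252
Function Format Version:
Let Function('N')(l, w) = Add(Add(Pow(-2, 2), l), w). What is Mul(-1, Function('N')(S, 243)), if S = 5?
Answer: -252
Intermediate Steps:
Function('N')(l, w) = Add(4, l, w) (Function('N')(l, w) = Add(Add(4, l), w) = Add(4, l, w))
Mul(-1, Function('N')(S, 243)) = Mul(-1, Add(4, 5, 243)) = Mul(-1, 252) = -252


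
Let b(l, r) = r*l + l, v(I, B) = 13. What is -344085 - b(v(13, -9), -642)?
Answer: -335752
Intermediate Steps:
b(l, r) = l + l*r (b(l, r) = l*r + l = l + l*r)
-344085 - b(v(13, -9), -642) = -344085 - 13*(1 - 642) = -344085 - 13*(-641) = -344085 - 1*(-8333) = -344085 + 8333 = -335752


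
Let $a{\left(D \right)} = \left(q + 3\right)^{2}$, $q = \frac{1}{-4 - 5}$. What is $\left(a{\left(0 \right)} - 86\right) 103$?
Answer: $- \frac{647870}{81} \approx -7998.4$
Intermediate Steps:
$q = - \frac{1}{9}$ ($q = \frac{1}{-9} = - \frac{1}{9} \approx -0.11111$)
$a{\left(D \right)} = \frac{676}{81}$ ($a{\left(D \right)} = \left(- \frac{1}{9} + 3\right)^{2} = \left(\frac{26}{9}\right)^{2} = \frac{676}{81}$)
$\left(a{\left(0 \right)} - 86\right) 103 = \left(\frac{676}{81} - 86\right) 103 = \left(- \frac{6290}{81}\right) 103 = - \frac{647870}{81}$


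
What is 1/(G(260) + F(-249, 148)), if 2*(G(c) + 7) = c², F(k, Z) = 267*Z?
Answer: 1/73309 ≈ 1.3641e-5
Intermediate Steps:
G(c) = -7 + c²/2
1/(G(260) + F(-249, 148)) = 1/((-7 + (½)*260²) + 267*148) = 1/((-7 + (½)*67600) + 39516) = 1/((-7 + 33800) + 39516) = 1/(33793 + 39516) = 1/73309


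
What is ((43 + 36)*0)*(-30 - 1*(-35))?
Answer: 0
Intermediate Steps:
((43 + 36)*0)*(-30 - 1*(-35)) = (79*0)*(-30 + 35) = 0*5 = 0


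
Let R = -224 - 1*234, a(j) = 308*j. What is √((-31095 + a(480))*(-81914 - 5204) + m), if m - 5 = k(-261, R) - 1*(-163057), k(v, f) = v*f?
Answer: I*√10170308310 ≈ 1.0085e+5*I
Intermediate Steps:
R = -458 (R = -224 - 234 = -458)
k(v, f) = f*v
m = 282600 (m = 5 + (-458*(-261) - 1*(-163057)) = 5 + (119538 + 163057) = 5 + 282595 = 282600)
√((-31095 + a(480))*(-81914 - 5204) + m) = √((-31095 + 308*480)*(-81914 - 5204) + 282600) = √((-31095 + 147840)*(-87118) + 282600) = √(116745*(-87118) + 282600) = √(-10170590910 + 282600) = √(-10170308310) = I*√10170308310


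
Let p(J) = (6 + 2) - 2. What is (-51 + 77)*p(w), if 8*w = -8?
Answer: 156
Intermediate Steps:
w = -1 (w = (⅛)*(-8) = -1)
p(J) = 6 (p(J) = 8 - 2 = 6)
(-51 + 77)*p(w) = (-51 + 77)*6 = 26*6 = 156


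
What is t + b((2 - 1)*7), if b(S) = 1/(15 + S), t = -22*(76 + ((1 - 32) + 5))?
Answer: -24199/22 ≈ -1100.0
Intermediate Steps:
t = -1100 (t = -22*(76 + (-31 + 5)) = -22*(76 - 26) = -22*50 = -1100)
t + b((2 - 1)*7) = -1100 + 1/(15 + (2 - 1)*7) = -1100 + 1/(15 + 1*7) = -1100 + 1/(15 + 7) = -1100 + 1/22 = -24199/22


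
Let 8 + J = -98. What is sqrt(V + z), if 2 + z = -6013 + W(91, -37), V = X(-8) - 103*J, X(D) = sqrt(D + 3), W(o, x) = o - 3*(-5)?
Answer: sqrt(5009 + I*sqrt(5)) ≈ 70.774 + 0.0158*I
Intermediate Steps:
W(o, x) = 15 + o (W(o, x) = o + 15 = 15 + o)
X(D) = sqrt(3 + D)
J = -106 (J = -8 - 98 = -106)
V = 10918 + I*sqrt(5) (V = sqrt(3 - 8) - 103*(-106) = sqrt(-5) + 10918 = I*sqrt(5) + 10918 = 10918 + I*sqrt(5) ≈ 10918.0 + 2.2361*I)
z = -5909 (z = -2 + (-6013 + (15 + 91)) = -2 + (-6013 + 106) = -2 - 5907 = -5909)
sqrt(V + z) = sqrt((10918 + I*sqrt(5)) - 5909) = sqrt(5009 + I*sqrt(5))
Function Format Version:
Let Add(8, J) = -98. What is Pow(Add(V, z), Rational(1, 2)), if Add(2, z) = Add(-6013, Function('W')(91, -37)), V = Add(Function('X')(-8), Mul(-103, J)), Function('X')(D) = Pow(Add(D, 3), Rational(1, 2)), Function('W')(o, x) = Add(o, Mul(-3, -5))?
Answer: Pow(Add(5009, Mul(I, Pow(5, Rational(1, 2)))), Rational(1, 2)) ≈ Add(70.774, Mul(0.0158, I))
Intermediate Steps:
Function('W')(o, x) = Add(15, o) (Function('W')(o, x) = Add(o, 15) = Add(15, o))
Function('X')(D) = Pow(Add(3, D), Rational(1, 2))
J = -106 (J = Add(-8, -98) = -106)
V = Add(10918, Mul(I, Pow(5, Rational(1, 2)))) (V = Add(Pow(Add(3, -8), Rational(1, 2)), Mul(-103, -106)) = Add(Pow(-5, Rational(1, 2)), 10918) = Add(Mul(I, Pow(5, Rational(1, 2))), 10918) = Add(10918, Mul(I, Pow(5, Rational(1, 2)))) ≈ Add(10918., Mul(2.2361, I)))
z = -5909 (z = Add(-2, Add(-6013, Add(15, 91))) = Add(-2, Add(-6013, 106)) = Add(-2, -5907) = -5909)
Pow(Add(V, z), Rational(1, 2)) = Pow(Add(Add(10918, Mul(I, Pow(5, Rational(1, 2)))), -5909), Rational(1, 2)) = Pow(Add(5009, Mul(I, Pow(5, Rational(1, 2)))), Rational(1, 2))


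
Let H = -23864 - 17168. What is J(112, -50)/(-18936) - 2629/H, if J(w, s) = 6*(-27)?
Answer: 783749/10791416 ≈ 0.072627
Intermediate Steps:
H = -41032
J(w, s) = -162
J(112, -50)/(-18936) - 2629/H = -162/(-18936) - 2629/(-41032) = -162*(-1/18936) - 2629*(-1/41032) = 9/1052 + 2629/41032 = 783749/10791416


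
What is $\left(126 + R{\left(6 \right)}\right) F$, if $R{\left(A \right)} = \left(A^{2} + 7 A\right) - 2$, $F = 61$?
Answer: $12322$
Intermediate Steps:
$R{\left(A \right)} = -2 + A^{2} + 7 A$
$\left(126 + R{\left(6 \right)}\right) F = \left(126 + \left(-2 + 6^{2} + 7 \cdot 6\right)\right) 61 = \left(126 + \left(-2 + 36 + 42\right)\right) 61 = \left(126 + 76\right) 61 = 202 \cdot 61 = 12322$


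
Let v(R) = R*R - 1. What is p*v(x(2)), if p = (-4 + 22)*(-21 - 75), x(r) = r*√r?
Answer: -12096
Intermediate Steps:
x(r) = r^(3/2)
p = -1728 (p = 18*(-96) = -1728)
v(R) = -1 + R² (v(R) = R² - 1 = -1 + R²)
p*v(x(2)) = -1728*(-1 + (2^(3/2))²) = -1728*(-1 + (2*√2)²) = -1728*(-1 + 8) = -1728*7 = -12096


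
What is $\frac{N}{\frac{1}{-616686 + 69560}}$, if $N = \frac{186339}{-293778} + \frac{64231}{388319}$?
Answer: $\frac{4877566229771383}{19013263197} \approx 2.5654 \cdot 10^{5}$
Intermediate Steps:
$N = - \frac{17829773141}{38026526394}$ ($N = 186339 \left(- \frac{1}{293778}\right) + 64231 \cdot \frac{1}{388319} = - \frac{62113}{97926} + \frac{64231}{388319} = - \frac{17829773141}{38026526394} \approx -0.46888$)
$\frac{N}{\frac{1}{-616686 + 69560}} = - \frac{17829773141}{38026526394 \frac{1}{-616686 + 69560}} = - \frac{17829773141}{38026526394 \frac{1}{-547126}} = - \frac{17829773141}{38026526394 \left(- \frac{1}{547126}\right)} = \left(- \frac{17829773141}{38026526394}\right) \left(-547126\right) = \frac{4877566229771383}{19013263197}$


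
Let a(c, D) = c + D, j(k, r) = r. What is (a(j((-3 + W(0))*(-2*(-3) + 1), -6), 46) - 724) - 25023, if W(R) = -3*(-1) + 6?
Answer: -25707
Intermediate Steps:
W(R) = 9 (W(R) = 3 + 6 = 9)
a(c, D) = D + c
(a(j((-3 + W(0))*(-2*(-3) + 1), -6), 46) - 724) - 25023 = ((46 - 6) - 724) - 25023 = (40 - 724) - 25023 = -684 - 25023 = -25707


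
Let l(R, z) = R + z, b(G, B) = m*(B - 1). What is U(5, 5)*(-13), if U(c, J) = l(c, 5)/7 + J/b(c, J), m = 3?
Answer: -2015/84 ≈ -23.988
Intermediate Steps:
b(G, B) = -3 + 3*B (b(G, B) = 3*(B - 1) = 3*(-1 + B) = -3 + 3*B)
U(c, J) = 5/7 + c/7 + J/(-3 + 3*J) (U(c, J) = (c + 5)/7 + J/(-3 + 3*J) = (5 + c)*(⅐) + J/(-3 + 3*J) = (5/7 + c/7) + J/(-3 + 3*J) = 5/7 + c/7 + J/(-3 + 3*J))
U(5, 5)*(-13) = (((⅓)*5 + (-1 + 5)*(5 + 5)/7)/(-1 + 5))*(-13) = ((5/3 + (⅐)*4*10)/4)*(-13) = ((5/3 + 40/7)/4)*(-13) = ((¼)*(155/21))*(-13) = (155/84)*(-13) = -2015/84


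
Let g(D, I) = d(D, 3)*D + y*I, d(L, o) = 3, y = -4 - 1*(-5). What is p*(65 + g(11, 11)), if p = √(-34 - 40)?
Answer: 109*I*√74 ≈ 937.65*I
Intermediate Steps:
y = 1 (y = -4 + 5 = 1)
g(D, I) = I + 3*D (g(D, I) = 3*D + 1*I = 3*D + I = I + 3*D)
p = I*√74 (p = √(-74) = I*√74 ≈ 8.6023*I)
p*(65 + g(11, 11)) = (I*√74)*(65 + (11 + 3*11)) = (I*√74)*(65 + (11 + 33)) = (I*√74)*(65 + 44) = (I*√74)*109 = 109*I*√74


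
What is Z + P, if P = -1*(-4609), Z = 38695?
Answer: 43304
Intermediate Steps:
P = 4609
Z + P = 38695 + 4609 = 43304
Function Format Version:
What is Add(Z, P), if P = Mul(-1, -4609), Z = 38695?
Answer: 43304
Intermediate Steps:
P = 4609
Add(Z, P) = Add(38695, 4609) = 43304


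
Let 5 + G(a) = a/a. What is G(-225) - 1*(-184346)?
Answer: 184342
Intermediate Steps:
G(a) = -4 (G(a) = -5 + a/a = -5 + 1 = -4)
G(-225) - 1*(-184346) = -4 - 1*(-184346) = -4 + 184346 = 184342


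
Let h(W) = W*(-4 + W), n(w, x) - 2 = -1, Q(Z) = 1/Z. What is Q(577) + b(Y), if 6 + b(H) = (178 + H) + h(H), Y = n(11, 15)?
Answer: 98091/577 ≈ 170.00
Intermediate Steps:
n(w, x) = 1 (n(w, x) = 2 - 1 = 1)
Y = 1
b(H) = 172 + H + H*(-4 + H) (b(H) = -6 + ((178 + H) + H*(-4 + H)) = -6 + (178 + H + H*(-4 + H)) = 172 + H + H*(-4 + H))
Q(577) + b(Y) = 1/577 + (172 + 1 + 1*(-4 + 1)) = 1/577 + (172 + 1 + 1*(-3)) = 1/577 + (172 + 1 - 3) = 1/577 + 170 = 98091/577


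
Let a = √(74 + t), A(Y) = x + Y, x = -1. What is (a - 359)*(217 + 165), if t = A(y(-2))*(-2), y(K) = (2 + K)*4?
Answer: -137138 + 764*√19 ≈ -1.3381e+5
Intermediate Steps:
y(K) = 8 + 4*K
A(Y) = -1 + Y
t = 2 (t = (-1 + (8 + 4*(-2)))*(-2) = (-1 + (8 - 8))*(-2) = (-1 + 0)*(-2) = -1*(-2) = 2)
a = 2*√19 (a = √(74 + 2) = √76 = 2*√19 ≈ 8.7178)
(a - 359)*(217 + 165) = (2*√19 - 359)*(217 + 165) = (-359 + 2*√19)*382 = -137138 + 764*√19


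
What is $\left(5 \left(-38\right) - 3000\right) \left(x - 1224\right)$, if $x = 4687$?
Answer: $-11046970$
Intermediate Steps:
$\left(5 \left(-38\right) - 3000\right) \left(x - 1224\right) = \left(5 \left(-38\right) - 3000\right) \left(4687 - 1224\right) = \left(-190 - 3000\right) 3463 = \left(-3190\right) 3463 = -11046970$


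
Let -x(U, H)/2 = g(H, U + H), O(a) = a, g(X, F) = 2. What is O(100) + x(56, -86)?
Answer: 96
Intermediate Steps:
x(U, H) = -4 (x(U, H) = -2*2 = -4)
O(100) + x(56, -86) = 100 - 4 = 96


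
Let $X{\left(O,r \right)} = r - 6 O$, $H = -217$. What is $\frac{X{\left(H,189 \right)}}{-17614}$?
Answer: $- \frac{1491}{17614} \approx -0.084649$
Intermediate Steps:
$\frac{X{\left(H,189 \right)}}{-17614} = \frac{189 - -1302}{-17614} = \left(189 + 1302\right) \left(- \frac{1}{17614}\right) = 1491 \left(- \frac{1}{17614}\right) = - \frac{1491}{17614}$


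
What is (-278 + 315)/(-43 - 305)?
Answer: -37/348 ≈ -0.10632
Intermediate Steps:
(-278 + 315)/(-43 - 305) = 37/(-348) = 37*(-1/348) = -37/348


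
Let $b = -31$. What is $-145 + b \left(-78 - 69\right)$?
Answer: $4412$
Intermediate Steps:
$-145 + b \left(-78 - 69\right) = -145 - 31 \left(-78 - 69\right) = -145 - -4557 = -145 + 4557 = 4412$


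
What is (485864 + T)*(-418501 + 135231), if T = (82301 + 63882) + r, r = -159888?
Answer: -133748479930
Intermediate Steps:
T = -13705 (T = (82301 + 63882) - 159888 = 146183 - 159888 = -13705)
(485864 + T)*(-418501 + 135231) = (485864 - 13705)*(-418501 + 135231) = 472159*(-283270) = -133748479930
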